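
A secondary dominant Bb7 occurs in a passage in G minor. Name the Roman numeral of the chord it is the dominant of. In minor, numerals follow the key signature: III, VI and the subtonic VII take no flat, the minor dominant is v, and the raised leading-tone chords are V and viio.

The chord is a dominant seventh chord on Bb.
A dominant resolves down a perfect fifth: Bb → Eb. In G minor, Eb is scale degree 6, i.e. VI.

VI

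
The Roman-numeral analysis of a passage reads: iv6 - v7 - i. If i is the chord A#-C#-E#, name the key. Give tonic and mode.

The anchor chord is a minor triad on A#, labeled i.
If A# is scale degree 1 and the mode makes that degree carry a minor triad, the tonic is A# and the mode is minor.

A# minor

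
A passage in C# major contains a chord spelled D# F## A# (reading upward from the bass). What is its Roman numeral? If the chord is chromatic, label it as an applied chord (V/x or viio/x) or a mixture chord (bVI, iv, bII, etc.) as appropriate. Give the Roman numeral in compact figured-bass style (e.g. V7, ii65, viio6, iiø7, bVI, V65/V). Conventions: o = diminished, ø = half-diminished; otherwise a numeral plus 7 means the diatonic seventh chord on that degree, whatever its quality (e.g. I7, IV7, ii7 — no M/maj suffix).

V/V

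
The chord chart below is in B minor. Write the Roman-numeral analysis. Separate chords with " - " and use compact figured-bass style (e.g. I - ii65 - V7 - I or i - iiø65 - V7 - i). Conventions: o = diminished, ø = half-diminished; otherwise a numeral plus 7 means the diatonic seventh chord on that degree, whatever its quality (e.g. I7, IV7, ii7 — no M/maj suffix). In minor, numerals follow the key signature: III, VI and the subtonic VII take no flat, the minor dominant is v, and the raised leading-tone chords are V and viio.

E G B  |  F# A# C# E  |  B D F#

iv - V7 - i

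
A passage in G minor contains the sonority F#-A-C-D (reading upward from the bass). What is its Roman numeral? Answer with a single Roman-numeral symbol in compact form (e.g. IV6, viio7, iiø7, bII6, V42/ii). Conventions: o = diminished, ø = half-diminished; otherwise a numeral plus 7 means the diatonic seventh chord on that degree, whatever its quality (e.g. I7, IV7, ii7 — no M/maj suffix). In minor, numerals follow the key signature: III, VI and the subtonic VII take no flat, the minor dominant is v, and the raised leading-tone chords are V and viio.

V65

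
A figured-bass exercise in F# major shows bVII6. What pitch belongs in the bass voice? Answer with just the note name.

G#

bVII in F# major has root E; the chord is E-G#-B.
The figure 6 means first inversion — the third is in the bass.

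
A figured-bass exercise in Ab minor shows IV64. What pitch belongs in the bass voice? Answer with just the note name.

IV in Ab minor has root Db; the chord is Db-F-Ab.
The figure 64 means second inversion — the fifth is in the bass.

Ab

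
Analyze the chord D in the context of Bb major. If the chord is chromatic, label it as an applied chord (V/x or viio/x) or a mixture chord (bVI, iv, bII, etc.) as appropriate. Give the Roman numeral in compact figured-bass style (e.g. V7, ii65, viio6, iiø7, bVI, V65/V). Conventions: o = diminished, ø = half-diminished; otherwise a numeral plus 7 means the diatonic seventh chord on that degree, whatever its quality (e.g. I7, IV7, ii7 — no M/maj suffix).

The pitches D-F#-A form a major triad rooted on D.
D is not a diatonic chord root with this quality in Bb major, but it lies a perfect fifth above G (vi), so the chord functions as an applied dominant of vi.

V/vi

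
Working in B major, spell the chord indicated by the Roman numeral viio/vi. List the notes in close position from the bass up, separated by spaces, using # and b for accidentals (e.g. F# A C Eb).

The slash marks an applied leading-tone chord: viio of vi. In B major, vi is G#, so the leading tone to it is F##, a half step below.
Building a diminished triad on F## gives F##-A#-C#.

F## A# C#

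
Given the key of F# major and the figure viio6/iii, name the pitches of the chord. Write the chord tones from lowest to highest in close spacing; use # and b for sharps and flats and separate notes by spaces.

B# D# G##

viio6/iii is a secondary leading-tone chord. The target iii is A# in F# major; the applied chord is rooted a semitone below, on G##.
Building a diminished triad on G## gives G##-B#-D#.
The figured bass 6 indicates first inversion, placing the third (B#) in the bass: B#-D#-G##.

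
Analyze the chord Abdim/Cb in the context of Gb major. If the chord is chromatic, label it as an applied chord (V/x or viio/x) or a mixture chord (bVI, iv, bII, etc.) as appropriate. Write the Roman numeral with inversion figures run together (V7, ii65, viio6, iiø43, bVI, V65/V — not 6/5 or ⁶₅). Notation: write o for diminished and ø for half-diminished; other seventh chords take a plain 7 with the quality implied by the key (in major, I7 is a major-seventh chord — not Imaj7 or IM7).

Stacked in thirds the chord is Ab-Cb-Ebb: a diminished triad on Ab.
Ab is the second degree of Gb major. This is the diminished supertonic triad, borrowed from the parallel minor.
With Cb in the bass the chord is in first inversion, so the figured bass is 6.

iio6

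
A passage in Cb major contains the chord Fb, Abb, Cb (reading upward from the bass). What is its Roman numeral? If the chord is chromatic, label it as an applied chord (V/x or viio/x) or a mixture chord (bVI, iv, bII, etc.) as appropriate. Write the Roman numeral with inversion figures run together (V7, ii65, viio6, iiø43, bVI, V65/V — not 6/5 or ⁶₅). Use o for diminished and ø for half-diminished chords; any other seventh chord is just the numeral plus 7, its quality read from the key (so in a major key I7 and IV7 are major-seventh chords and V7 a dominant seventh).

iv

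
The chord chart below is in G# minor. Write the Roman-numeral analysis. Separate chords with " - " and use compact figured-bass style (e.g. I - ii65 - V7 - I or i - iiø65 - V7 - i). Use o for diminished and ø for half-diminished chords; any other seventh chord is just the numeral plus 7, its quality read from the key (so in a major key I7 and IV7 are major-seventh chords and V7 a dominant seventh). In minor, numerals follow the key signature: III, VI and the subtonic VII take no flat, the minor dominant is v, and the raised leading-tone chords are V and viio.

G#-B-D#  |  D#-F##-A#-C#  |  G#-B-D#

i - V7 - i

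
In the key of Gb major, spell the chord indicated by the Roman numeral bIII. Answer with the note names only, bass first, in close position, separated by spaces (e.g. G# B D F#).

Bbb Db Fb

bIII is a major triad on the lowered third degree, borrowed from the parallel minor. In Gb major that root is Bbb.
So the chord is Bbb-Db-Fb.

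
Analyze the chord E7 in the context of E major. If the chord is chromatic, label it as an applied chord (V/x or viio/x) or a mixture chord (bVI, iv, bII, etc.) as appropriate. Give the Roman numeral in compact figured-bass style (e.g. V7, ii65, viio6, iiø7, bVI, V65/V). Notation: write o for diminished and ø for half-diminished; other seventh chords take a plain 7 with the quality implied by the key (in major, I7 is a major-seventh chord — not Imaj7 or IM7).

V7/IV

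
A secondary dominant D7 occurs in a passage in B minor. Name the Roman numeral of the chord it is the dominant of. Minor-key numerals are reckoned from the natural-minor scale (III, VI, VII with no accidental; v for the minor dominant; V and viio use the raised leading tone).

The chord is a dominant seventh chord on D.
A dominant resolves down a perfect fifth: D → G. In B minor, G is scale degree 6, i.e. VI.

VI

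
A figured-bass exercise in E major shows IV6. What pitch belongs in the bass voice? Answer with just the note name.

C#

IV in E major has root A; the chord is A-C#-E.
The figure 6 means first inversion — the third is in the bass.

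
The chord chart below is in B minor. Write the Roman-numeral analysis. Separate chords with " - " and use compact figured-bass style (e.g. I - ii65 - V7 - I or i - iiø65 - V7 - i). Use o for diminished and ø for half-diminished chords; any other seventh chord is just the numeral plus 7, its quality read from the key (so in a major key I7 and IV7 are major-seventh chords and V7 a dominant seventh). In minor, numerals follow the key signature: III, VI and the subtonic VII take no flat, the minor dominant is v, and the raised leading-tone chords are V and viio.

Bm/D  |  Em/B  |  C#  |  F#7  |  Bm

i6 - iv64 - V/V - V7 - i

Bm/D has root B, degree 1 in B minor, so i6.
Em/B: root E is the subdominant; minor triad there is iv64.
C#: a major triad on C#, the applied dominant of V → V/V.
F#7 has root F#, degree 5 in B minor, so V7.
Bm: root B is the tonic; minor triad there is i.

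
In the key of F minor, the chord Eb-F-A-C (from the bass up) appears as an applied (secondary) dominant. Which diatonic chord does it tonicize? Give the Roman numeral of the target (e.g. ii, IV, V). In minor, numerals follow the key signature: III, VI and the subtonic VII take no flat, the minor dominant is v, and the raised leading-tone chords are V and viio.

The chord is a dominant seventh chord on F.
A dominant resolves down a perfect fifth: F → Bb. In F minor, Bb is scale degree 4, i.e. iv.

iv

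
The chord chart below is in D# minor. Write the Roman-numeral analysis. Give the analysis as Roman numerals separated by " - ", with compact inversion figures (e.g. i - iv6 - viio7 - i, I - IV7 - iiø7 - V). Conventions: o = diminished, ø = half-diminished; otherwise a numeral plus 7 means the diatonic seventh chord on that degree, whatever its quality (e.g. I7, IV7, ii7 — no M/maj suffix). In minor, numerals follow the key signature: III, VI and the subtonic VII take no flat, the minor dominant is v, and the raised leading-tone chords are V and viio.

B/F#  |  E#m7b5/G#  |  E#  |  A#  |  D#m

VI64 - iiø65 - V/V - V - i

B/F# has root B, degree 6 in D# minor, so VI64.
E#m7b5/G#: root E# is the supertonic; half-diminished seventh chord there is iiø65.
E# is the secondary dominant of V (major triad on E#): V/V.
A#: root A# is the dominant; major triad there is V.
D#m: root D# is the tonic; minor triad there is i.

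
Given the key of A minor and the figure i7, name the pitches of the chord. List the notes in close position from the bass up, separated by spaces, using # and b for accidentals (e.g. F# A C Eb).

A C E G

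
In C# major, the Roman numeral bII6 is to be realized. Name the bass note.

bII in C# major has root D; the chord is D-F#-A.
The figure 6 means first inversion — the third is in the bass.

F#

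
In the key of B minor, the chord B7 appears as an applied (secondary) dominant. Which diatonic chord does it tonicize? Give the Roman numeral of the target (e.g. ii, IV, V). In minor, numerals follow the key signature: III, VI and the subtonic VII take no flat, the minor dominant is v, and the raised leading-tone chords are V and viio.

The chord is a dominant seventh chord on B.
A dominant resolves down a perfect fifth: B → E. In B minor, E is scale degree 4, i.e. iv.

iv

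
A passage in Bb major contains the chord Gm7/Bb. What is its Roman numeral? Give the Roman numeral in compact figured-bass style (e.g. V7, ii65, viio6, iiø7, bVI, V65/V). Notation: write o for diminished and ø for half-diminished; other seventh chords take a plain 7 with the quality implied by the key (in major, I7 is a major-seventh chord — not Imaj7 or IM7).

vi65

The pitches G-Bb-D-F form a minor seventh chord rooted on G.
In Bb major, G is the submediant; the diatonic minor seventh chord there is vi7.
With Bb in the bass the chord is in first inversion, so the figured bass is 65.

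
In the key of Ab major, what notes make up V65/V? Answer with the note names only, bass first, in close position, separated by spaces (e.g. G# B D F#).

The slash means an applied dominant: we want the dominant of V. In Ab major, V is Eb major, and its dominant is built on Bb.
Building a dominant seventh chord on Bb gives Bb-D-F-Ab.
The figured bass 65 indicates first inversion, placing the third (D) in the bass: D-F-Ab-Bb.

D F Ab Bb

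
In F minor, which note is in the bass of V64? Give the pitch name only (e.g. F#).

G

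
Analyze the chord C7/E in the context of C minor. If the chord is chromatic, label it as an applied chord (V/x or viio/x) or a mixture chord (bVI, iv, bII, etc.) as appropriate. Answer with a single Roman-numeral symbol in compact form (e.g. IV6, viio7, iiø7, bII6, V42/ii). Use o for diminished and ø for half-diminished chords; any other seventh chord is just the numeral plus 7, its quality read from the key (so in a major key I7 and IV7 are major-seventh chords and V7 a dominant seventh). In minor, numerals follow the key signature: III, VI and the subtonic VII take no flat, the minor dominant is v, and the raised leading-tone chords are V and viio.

V65/iv

The pitches C-E-G-Bb form a dominant seventh chord rooted on C.
C is not a diatonic chord root with this quality in C minor, but it lies a perfect fifth above F (iv), so the chord functions as an applied dominant of iv.
With E in the bass the chord is in first inversion, so the figured bass is 65.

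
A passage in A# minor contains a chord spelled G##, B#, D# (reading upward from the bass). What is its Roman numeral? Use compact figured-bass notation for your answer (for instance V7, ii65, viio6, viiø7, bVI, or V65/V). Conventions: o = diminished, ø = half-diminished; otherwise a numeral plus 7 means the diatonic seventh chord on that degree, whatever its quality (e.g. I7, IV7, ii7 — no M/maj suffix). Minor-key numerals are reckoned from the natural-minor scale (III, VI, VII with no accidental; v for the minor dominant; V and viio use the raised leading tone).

The pitches G##-B#-D# form a diminished triad rooted on G##.
In A# minor, G## is the leading tone; the diatonic diminished triad there is viio.

viio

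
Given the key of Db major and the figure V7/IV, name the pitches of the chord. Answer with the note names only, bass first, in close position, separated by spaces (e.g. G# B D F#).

Db F Ab Cb

V7/IV is a secondary dominant — the dominant seventh of IV. IV in Db major is Gb, so the applied chord's root is Db, a perfect fifth above.
Building a dominant seventh chord on Db gives Db-F-Ab-Cb.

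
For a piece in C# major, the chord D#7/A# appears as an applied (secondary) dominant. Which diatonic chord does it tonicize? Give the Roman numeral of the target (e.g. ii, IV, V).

The chord is a dominant seventh chord on D#.
A dominant resolves down a perfect fifth: D# → G#. In C# major, G# is scale degree 5, i.e. V.

V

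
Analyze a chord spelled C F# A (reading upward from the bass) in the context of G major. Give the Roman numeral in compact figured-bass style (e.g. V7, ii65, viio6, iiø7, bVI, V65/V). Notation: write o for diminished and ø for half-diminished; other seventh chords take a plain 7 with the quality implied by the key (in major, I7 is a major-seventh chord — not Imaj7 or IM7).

viio64

The pitches F#-A-C form a diminished triad rooted on F#.
F# is scale degree 7 in G major, and a diminished triad on that degree is written viio.
With C in the bass the chord is in second inversion, so the figured bass is 64.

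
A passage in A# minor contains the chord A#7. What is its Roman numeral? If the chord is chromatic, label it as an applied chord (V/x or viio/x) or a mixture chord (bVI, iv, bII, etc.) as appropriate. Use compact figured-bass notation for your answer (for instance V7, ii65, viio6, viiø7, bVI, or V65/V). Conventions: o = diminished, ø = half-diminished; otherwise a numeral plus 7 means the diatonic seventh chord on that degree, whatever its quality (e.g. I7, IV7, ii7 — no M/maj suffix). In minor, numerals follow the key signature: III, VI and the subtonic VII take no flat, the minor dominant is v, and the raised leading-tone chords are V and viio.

V7/iv

The pitches A#-C##-E#-G# form a dominant seventh chord rooted on A#.
A# is not a diatonic chord root with this quality in A# minor, but it lies a perfect fifth above D# (iv), so the chord functions as an applied dominant of iv.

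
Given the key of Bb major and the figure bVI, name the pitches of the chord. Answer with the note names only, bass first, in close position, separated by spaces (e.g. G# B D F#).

Gb Bb Db

bVI is a major triad on the lowered sixth degree, borrowed from the parallel minor. In Bb major that root is Gb.
So the chord is Gb-Bb-Db, a major triad.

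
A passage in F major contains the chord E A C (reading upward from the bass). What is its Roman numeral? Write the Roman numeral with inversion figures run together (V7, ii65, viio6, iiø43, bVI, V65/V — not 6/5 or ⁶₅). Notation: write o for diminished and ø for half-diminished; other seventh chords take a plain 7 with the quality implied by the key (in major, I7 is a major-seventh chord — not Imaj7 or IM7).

The pitches A-C-E form a minor triad rooted on A.
A is scale degree 3 in F major, and a minor triad on that degree is written iii.
With E in the bass the chord is in second inversion, so the figured bass is 64.

iii64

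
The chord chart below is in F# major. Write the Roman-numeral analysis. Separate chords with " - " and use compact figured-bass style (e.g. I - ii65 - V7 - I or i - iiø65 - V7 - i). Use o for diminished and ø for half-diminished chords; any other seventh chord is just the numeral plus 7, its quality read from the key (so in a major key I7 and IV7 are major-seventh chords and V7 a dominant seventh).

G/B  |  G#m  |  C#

G/B: major triad on G — chromatic; G is the lowered second degree, so this is the Neapolitan sixth, bII6 (third, B, in the bass — hence the 6).
G#m: minor triad on G# = scale degree 2 → ii.
C#: major triad on C# = scale degree 5 → V.

bII6 - ii - V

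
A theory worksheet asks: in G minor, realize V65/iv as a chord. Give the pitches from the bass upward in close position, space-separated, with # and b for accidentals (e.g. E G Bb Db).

The slash means an applied dominant: we want the dominant of iv. In G minor, iv is C minor, and its dominant is built on G.
Building a dominant seventh chord on G gives G-B-D-F.
The figured bass 65 indicates first inversion, placing the third (B) in the bass: B-D-F-G.

B D F G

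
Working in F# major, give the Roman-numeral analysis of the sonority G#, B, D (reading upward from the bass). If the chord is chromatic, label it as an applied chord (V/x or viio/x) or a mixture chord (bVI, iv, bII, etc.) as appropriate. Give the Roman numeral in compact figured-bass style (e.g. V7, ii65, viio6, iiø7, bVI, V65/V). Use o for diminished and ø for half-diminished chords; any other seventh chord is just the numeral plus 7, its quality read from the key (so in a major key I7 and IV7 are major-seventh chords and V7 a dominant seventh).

iio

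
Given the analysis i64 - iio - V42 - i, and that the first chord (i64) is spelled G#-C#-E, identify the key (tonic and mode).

i64 is given as G#-C#-E — a minor triad with root C#.
If C# is scale degree 1 and the mode makes that degree carry a minor triad, the tonic is C# and the mode is minor.

C# minor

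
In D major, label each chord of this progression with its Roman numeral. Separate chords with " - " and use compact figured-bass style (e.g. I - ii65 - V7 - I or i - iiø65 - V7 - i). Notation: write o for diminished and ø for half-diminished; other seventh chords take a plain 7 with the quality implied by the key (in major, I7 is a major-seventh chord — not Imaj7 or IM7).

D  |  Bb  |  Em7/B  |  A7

I - bVI - ii43 - V7

D has root D, degree 1 in D major, so I.
Bb: major triad on Bb — chromatic; bVI (borrowed from the parallel minor).
Em7/B has root E, degree 2 in D major, so ii43.
A7 has root A, degree 5 in D major, so V7.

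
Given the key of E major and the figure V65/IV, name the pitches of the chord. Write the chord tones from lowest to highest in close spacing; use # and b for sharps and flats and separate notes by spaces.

V65/IV is a secondary dominant — the dominant seventh of IV. IV in E major is A, so the applied chord's root is E, a perfect fifth above.
Building a dominant seventh chord on E gives E-G#-B-D.
The figured bass 65 indicates first inversion, placing the third (G#) in the bass: G#-B-D-E.

G# B D E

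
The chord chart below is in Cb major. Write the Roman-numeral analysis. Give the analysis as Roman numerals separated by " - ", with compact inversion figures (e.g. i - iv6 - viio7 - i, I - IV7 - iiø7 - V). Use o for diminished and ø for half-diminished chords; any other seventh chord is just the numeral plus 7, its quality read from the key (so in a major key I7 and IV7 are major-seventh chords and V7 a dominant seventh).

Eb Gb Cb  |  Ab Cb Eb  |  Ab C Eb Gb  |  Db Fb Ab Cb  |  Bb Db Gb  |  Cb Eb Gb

I6 - vi - V7/ii - ii7 - V6 - I

Eb-Gb-Cb: root Cb is the tonic; major triad there is I6.
Ab-Cb-Eb: minor triad on Ab = scale degree 6 → vi.
Ab-C-Eb-Gb is the secondary dominant of ii (dominant seventh chord on Ab): V7/ii.
Db-Fb-Ab-Cb has root Db, degree 2 in Cb major, so ii7.
Bb-Db-Gb has root Gb, degree 5 in Cb major, so V6.
Cb-Eb-Gb: root Cb is the tonic; major triad there is I.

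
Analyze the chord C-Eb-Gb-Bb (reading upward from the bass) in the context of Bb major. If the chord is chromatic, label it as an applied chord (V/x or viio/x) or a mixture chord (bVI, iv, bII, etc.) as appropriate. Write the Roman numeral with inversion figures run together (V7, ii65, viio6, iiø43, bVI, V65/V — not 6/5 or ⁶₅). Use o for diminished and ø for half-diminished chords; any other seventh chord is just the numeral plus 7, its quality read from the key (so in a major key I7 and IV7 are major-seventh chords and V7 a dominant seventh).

iiø7

Stacked in thirds the chord is C-Eb-Gb-Bb: a half-diminished seventh chord on C.
C is the second degree of Bb major. This is the half-diminished supertonic seventh, borrowed from the parallel minor.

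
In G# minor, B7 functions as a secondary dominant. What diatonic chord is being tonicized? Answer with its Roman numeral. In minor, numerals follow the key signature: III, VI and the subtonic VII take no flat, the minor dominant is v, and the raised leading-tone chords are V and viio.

The chord is a dominant seventh chord on B.
A dominant resolves down a perfect fifth: B → E. In G# minor, E is scale degree 6, i.e. VI.

VI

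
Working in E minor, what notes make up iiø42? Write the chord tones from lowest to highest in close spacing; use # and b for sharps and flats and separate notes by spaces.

E F# A C

In E minor, the second degree is F#, and the diatonic chord built there is a half-diminished seventh chord.
That chord is spelled F#-A-C-E.
The figured bass 42 indicates third inversion, placing the seventh (E) in the bass: E-F#-A-C.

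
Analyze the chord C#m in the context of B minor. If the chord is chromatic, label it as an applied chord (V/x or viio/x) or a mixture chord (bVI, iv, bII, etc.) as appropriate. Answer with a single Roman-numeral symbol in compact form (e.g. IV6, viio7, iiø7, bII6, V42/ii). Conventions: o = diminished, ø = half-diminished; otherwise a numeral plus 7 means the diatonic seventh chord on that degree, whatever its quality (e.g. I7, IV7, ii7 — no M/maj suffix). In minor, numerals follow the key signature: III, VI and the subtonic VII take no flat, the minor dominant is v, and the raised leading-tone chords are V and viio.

ii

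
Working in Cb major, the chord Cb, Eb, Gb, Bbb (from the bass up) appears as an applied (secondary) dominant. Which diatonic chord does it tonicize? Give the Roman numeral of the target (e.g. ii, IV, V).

The chord is a dominant seventh chord on Cb.
A dominant resolves down a perfect fifth: Cb → Fb. In Cb major, Fb is scale degree 4, i.e. IV.

IV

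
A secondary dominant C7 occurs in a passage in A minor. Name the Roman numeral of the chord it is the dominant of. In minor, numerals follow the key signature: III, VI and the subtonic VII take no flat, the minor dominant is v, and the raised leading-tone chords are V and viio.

VI

The chord is a dominant seventh chord on C.
A dominant resolves down a perfect fifth: C → F. In A minor, F is scale degree 6, i.e. VI.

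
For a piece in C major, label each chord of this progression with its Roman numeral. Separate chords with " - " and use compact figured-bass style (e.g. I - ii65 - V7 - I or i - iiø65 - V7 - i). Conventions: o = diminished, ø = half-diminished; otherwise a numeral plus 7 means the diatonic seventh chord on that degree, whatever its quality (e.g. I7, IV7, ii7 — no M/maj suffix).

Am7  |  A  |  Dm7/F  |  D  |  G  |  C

Am7 has root A, degree 6 in C major, so vi7.
A: chromatic; A is V of ii, so V/ii.
Dm7/F: minor seventh chord on D = scale degree 2 → ii65.
D: a major triad on D, the applied dominant of V → V/V.
G has root G, degree 5 in C major, so V.
C: major triad on C = scale degree 1 → I.

vi7 - V/ii - ii65 - V/V - V - I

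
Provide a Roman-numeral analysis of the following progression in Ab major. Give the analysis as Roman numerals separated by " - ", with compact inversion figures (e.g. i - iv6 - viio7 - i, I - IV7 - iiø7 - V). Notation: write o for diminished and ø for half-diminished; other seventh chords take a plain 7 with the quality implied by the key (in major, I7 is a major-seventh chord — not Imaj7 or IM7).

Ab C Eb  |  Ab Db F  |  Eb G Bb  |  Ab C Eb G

Ab-C-Eb: major triad on Ab = scale degree 1 → I.
Ab-Db-F: major triad on Db = scale degree 4 → IV64.
Eb-G-Bb has root Eb, degree 5 in Ab major, so V.
Ab-C-Eb-G: root Ab is the tonic; major seventh chord there is I7.

I - IV64 - V - I7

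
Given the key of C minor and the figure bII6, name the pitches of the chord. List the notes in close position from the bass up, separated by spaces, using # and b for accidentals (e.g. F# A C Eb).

F Ab Db

bII6 is the Neapolitan sixth — a major triad on the lowered second degree, here in its customary first inversion. In C minor that root is Db.
So the chord is Db-F-Ab, a major triad.
With the 6 figure the chord is in first inversion; from the bass F upward in close position it reads F-Ab-Db.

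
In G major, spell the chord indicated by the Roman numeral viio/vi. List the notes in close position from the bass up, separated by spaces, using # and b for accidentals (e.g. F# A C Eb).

viio/vi is a secondary leading-tone chord. The target vi is E in G major; the applied chord is rooted a semitone below, on D#.
Building a diminished triad on D# gives D#-F#-A.

D# F# A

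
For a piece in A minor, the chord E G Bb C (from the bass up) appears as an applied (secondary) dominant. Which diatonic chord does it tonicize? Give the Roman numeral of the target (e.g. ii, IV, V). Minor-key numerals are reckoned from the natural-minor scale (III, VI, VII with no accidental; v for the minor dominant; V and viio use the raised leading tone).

VI

The chord is a dominant seventh chord on C.
A dominant resolves down a perfect fifth: C → F. In A minor, F is scale degree 6, i.e. VI.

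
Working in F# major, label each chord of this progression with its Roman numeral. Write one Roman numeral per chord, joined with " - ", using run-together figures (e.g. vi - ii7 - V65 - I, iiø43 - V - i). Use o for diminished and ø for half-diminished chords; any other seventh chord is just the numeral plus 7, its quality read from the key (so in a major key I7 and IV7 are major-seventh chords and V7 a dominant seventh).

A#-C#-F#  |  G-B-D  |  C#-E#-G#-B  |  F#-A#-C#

A#-C#-F# has root F#, degree 1 in F# major, so I6.
G-B-D: major triad on G — chromatic; G is the lowered second degree, so this is the Neapolitan chord, bII.
C#-E#-G#-B: dominant seventh chord on C# = scale degree 5 → V7.
F#-A#-C#: major triad on F# = scale degree 1 → I.

I6 - bII - V7 - I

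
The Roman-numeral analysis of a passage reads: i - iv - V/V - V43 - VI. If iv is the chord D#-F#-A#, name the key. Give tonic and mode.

A# minor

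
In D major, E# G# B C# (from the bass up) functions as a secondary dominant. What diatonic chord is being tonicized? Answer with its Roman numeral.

The chord is a dominant seventh chord on C#.
A dominant resolves down a perfect fifth: C# → F#. In D major, F# is scale degree 3, i.e. iii.

iii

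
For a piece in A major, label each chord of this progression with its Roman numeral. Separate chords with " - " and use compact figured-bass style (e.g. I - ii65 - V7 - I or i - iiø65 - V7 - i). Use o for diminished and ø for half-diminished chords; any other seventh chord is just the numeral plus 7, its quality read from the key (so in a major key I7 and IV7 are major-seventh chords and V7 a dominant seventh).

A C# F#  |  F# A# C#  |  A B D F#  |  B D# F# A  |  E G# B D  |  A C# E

vi6 - V/ii - ii42 - V7/V - V7 - I

A-C#-F# has root F#, degree 6 in A major, so vi6.
F#-A#-C# is the secondary dominant of ii (major triad on F#): V/ii.
A-B-D-F#: root B is the supertonic; minor seventh chord there is ii42.
B-D#-F#-A: a dominant seventh chord on B, the applied dominant of V → V7/V.
E-G#-B-D: dominant seventh chord on E = scale degree 5 → V7.
A-C#-E has root A, degree 1 in A major, so I.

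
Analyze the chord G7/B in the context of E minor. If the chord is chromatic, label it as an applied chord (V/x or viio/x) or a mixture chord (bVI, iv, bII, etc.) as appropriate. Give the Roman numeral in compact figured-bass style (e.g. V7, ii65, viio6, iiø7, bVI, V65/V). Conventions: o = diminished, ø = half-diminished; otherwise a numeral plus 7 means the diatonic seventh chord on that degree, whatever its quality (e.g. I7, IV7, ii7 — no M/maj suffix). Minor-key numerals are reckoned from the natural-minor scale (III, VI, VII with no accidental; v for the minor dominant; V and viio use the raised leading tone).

Stacked in thirds the chord is G-B-D-F: a dominant seventh chord on G.
G is not a diatonic chord root with this quality in E minor, but it lies a perfect fifth above C (VI), so the chord functions as an applied dominant of VI.
With B in the bass the chord is in first inversion, so the figured bass is 65.

V65/VI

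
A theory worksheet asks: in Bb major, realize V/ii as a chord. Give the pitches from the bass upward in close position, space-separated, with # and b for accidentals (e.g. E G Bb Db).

The slash means an applied dominant: we want the dominant of ii. In Bb major, ii is C minor, and its dominant is built on G.
Building a major triad on G gives G-B-D.

G B D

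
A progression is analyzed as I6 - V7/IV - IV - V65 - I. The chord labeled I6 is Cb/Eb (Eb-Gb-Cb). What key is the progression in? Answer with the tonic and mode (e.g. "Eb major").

The chord Cb/Eb is a major triad rooted on Cb; its label is I6.
If Cb is scale degree 1 and the mode makes that degree carry a major triad, the tonic is Cb and the mode is major.

Cb major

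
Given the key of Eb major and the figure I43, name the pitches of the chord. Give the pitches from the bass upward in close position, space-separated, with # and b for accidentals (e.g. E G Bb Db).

Bb D Eb G

In Eb major, the first degree is Eb, and the diatonic chord built there is a major seventh chord.
That chord is spelled Eb-G-Bb-D.
The figured bass 43 indicates second inversion, placing the fifth (Bb) in the bass: Bb-D-Eb-G.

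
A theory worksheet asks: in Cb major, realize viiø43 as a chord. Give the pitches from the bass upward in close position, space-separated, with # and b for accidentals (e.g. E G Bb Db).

Fb Ab Bb Db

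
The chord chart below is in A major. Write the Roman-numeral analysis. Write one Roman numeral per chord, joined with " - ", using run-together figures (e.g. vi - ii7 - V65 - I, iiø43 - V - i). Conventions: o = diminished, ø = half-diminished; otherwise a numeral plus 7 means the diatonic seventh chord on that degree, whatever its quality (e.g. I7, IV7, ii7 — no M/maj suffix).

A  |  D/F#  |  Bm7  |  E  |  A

A has root A, degree 1 in A major, so I.
D/F#: root D is the subdominant; major triad there is IV6.
Bm7: root B is the supertonic; minor seventh chord there is ii7.
E: major triad on E = scale degree 5 → V.
A: major triad on A = scale degree 1 → I.

I - IV6 - ii7 - V - I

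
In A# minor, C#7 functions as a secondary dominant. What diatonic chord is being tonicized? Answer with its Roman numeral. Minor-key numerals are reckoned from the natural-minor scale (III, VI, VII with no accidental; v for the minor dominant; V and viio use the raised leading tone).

The chord is a dominant seventh chord on C#.
A dominant resolves down a perfect fifth: C# → F#. In A# minor, F# is scale degree 6, i.e. VI.

VI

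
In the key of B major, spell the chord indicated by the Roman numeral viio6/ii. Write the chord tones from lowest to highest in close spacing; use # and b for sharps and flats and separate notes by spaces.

viio6/ii is a secondary leading-tone chord. The target ii is C# in B major; the applied chord is rooted a semitone below, on B#.
Building a diminished triad on B# gives B#-D#-F#.
The figured bass 6 indicates first inversion, placing the third (D#) in the bass: D#-F#-B#.

D# F# B#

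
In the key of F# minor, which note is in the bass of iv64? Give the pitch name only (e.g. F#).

F#

iv in F# minor has root B; the chord is B-D-F#.
The figure 64 means second inversion — the fifth is in the bass.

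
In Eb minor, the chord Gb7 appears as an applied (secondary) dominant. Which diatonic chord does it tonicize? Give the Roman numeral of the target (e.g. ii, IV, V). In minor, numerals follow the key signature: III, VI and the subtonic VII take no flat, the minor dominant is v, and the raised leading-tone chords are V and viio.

VI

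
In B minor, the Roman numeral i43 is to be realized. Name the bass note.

F#

i in B minor has root B; the chord is B-D-F#-A.
The figure 43 means second inversion — the fifth is in the bass.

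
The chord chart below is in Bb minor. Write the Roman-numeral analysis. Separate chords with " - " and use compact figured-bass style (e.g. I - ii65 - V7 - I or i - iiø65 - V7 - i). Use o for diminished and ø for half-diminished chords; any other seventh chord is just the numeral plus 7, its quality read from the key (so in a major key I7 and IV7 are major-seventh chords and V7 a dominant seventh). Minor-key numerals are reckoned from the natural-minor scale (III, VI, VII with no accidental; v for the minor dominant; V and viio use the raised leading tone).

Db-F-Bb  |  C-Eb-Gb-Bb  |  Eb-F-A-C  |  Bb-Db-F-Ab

Db-F-Bb: root Bb is the tonic; minor triad there is i6.
C-Eb-Gb-Bb: root C is the supertonic; half-diminished seventh chord there is iiø7.
Eb-F-A-C: dominant seventh chord on F = scale degree 5 → V42.
Bb-Db-F-Ab: minor seventh chord on Bb = scale degree 1 → i7.

i6 - iiø7 - V42 - i7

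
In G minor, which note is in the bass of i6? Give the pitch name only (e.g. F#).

i in G minor has root G; the chord is G-Bb-D.
The figure 6 means first inversion — the third is in the bass.

Bb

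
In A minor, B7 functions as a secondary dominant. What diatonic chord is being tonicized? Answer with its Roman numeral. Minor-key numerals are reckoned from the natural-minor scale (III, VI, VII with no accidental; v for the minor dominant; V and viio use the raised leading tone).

V

The chord is a dominant seventh chord on B.
A dominant resolves down a perfect fifth: B → E. In A minor, E is scale degree 5, i.e. V.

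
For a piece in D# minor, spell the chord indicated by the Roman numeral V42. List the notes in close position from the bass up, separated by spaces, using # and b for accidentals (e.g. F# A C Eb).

In D# minor, scale degree 5 is A#. The dominant is major (leading tone raised), so V is a dominant seventh chord.
That chord is spelled A#-C##-E#-G#.
With the 42 figure the chord is in third inversion; from the bass G# upward in close position it reads G#-A#-C##-E#.

G# A# C## E#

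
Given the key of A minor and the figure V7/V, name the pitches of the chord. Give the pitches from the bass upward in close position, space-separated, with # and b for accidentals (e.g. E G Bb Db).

B D# F# A

V7/V is a secondary dominant — the dominant seventh of V. V in A minor is E, so the applied chord's root is B, a perfect fifth above.
Building a dominant seventh chord on B gives B-D#-F#-A.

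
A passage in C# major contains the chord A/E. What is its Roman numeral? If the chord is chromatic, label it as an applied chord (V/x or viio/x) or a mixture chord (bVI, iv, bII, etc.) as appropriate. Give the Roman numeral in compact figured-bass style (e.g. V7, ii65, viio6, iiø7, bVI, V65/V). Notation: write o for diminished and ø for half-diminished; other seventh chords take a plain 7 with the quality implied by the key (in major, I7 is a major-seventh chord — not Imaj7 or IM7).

bVI64

Stacked in thirds the chord is A-C#-E: a major triad on A.
A is the lowered sixth degree of C# major (diatonic 6 would be A#). This is a major triad on the lowered sixth degree, borrowed from the parallel minor.
With E in the bass the chord is in second inversion, so the figured bass is 64.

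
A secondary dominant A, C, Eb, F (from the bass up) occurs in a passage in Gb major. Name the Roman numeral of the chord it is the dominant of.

The chord is a dominant seventh chord on F.
A dominant resolves down a perfect fifth: F → Bb. In Gb major, Bb is scale degree 3, i.e. iii.

iii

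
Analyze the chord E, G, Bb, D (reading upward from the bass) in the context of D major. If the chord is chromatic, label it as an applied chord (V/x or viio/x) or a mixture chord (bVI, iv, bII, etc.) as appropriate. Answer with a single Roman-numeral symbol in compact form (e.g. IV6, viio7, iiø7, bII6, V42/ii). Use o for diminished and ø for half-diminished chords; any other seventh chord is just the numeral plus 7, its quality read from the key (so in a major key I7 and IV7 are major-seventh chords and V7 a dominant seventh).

The pitches E-G-Bb-D form a half-diminished seventh chord rooted on E.
E is the second degree of D major. This is the half-diminished supertonic seventh, borrowed from the parallel minor.

iiø7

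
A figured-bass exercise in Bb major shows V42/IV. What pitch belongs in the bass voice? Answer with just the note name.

The applied chord V42/IV is rooted on Bb: Bb-D-F-Ab.
The figure 42 means third inversion — the seventh is in the bass.

Ab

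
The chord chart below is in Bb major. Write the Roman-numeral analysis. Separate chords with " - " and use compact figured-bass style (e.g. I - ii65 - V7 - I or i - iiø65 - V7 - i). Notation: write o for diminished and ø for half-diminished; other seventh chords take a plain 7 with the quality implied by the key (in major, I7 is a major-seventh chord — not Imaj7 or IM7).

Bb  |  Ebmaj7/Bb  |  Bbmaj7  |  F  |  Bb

I - IV43 - I7 - V - I

Bb: major triad on Bb = scale degree 1 → I.
Ebmaj7/Bb: major seventh chord on Eb = scale degree 4 → IV43.
Bbmaj7 has root Bb, degree 1 in Bb major, so I7.
F: root F is the dominant; major triad there is V.
Bb has root Bb, degree 1 in Bb major, so I.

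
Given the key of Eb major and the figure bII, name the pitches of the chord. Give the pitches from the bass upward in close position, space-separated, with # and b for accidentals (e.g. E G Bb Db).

Fb Ab Cb

bII is the Neapolitan chord — a major triad on the lowered second degree. In Eb major that root is Fb.
So the chord is Fb-Ab-Cb, a major triad.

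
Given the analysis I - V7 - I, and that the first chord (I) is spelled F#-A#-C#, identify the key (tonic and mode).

I is given as F#-A#-C# — a major triad with root F#.
If F# is scale degree 1 and the mode makes that degree carry a major triad, the tonic is F# and the mode is major.

F# major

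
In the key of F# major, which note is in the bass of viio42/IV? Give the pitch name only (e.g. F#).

G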